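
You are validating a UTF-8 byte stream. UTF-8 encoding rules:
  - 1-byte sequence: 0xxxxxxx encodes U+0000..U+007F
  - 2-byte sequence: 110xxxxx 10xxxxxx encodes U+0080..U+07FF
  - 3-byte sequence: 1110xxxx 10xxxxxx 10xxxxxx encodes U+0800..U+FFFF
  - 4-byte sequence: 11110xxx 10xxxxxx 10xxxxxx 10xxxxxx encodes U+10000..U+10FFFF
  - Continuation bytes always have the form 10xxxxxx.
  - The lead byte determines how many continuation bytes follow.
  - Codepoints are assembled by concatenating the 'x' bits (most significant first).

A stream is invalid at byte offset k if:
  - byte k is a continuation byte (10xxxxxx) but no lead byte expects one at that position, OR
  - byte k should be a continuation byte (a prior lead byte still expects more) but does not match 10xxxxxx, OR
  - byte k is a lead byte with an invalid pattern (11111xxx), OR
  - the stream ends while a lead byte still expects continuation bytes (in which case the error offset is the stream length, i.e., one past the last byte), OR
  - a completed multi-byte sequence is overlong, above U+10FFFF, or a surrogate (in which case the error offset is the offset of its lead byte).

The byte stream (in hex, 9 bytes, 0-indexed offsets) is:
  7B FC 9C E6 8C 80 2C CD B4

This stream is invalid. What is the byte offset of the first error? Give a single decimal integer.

Answer: 1

Derivation:
Byte[0]=7B: 1-byte ASCII. cp=U+007B
Byte[1]=FC: INVALID lead byte (not 0xxx/110x/1110/11110)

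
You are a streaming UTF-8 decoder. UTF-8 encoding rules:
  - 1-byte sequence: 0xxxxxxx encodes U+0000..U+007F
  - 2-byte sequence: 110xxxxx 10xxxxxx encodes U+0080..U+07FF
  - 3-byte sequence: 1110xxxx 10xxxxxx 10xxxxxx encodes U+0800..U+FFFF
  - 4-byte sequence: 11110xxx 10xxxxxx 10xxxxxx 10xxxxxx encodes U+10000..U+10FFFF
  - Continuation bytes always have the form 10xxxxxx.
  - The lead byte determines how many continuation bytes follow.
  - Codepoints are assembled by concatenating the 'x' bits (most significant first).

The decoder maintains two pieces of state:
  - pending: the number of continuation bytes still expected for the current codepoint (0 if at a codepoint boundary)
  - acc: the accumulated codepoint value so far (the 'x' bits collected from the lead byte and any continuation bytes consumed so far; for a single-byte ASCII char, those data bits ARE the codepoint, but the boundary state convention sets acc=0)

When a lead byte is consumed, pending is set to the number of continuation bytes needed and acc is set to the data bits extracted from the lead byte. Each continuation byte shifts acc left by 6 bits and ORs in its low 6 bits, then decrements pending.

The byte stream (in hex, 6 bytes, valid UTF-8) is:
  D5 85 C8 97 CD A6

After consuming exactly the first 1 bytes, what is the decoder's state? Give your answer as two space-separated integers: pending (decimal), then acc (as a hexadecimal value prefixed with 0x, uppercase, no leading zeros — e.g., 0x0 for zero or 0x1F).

Byte[0]=D5: 2-byte lead. pending=1, acc=0x15

Answer: 1 0x15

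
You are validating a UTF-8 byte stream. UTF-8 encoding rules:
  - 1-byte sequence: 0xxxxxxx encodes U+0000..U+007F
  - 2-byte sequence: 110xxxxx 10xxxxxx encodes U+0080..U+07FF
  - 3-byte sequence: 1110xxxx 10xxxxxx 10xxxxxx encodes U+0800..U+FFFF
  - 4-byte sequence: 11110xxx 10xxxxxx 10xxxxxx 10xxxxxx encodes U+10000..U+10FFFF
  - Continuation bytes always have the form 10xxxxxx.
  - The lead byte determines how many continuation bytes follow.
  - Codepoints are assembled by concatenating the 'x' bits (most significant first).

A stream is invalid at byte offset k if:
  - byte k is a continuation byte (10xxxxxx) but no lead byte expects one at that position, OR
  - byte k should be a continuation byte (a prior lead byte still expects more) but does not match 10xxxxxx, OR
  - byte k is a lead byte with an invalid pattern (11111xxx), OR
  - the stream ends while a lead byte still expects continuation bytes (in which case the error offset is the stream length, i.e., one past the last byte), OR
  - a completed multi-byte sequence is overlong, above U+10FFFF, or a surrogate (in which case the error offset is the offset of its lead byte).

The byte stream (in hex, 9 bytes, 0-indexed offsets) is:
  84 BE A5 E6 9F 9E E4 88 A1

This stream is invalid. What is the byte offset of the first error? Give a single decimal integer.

Answer: 0

Derivation:
Byte[0]=84: INVALID lead byte (not 0xxx/110x/1110/11110)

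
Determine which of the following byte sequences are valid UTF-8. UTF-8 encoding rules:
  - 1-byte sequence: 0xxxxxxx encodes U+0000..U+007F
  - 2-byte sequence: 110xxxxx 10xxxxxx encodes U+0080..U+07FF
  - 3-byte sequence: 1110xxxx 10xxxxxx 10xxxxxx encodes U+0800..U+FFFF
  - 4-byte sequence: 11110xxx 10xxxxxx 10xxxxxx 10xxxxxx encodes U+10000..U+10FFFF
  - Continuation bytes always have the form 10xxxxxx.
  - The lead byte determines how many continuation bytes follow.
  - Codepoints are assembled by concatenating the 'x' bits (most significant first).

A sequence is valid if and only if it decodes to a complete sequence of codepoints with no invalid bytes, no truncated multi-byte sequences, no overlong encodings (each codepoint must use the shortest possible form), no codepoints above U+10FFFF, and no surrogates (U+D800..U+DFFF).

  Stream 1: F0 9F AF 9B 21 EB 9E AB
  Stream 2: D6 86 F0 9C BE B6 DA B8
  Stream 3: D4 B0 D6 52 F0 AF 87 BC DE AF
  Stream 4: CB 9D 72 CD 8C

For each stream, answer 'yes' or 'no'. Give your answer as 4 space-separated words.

Answer: yes yes no yes

Derivation:
Stream 1: decodes cleanly. VALID
Stream 2: decodes cleanly. VALID
Stream 3: error at byte offset 3. INVALID
Stream 4: decodes cleanly. VALID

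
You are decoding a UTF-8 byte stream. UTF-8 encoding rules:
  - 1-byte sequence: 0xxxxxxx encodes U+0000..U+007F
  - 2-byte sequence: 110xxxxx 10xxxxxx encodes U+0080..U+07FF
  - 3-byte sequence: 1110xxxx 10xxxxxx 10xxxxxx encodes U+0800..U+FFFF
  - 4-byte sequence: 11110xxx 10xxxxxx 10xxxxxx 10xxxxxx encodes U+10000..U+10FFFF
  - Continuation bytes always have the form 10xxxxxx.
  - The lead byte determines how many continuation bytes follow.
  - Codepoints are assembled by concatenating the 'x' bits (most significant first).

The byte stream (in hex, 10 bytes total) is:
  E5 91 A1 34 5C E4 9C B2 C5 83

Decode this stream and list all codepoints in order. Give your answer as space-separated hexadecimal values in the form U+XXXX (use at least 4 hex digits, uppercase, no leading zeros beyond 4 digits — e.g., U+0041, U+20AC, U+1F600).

Answer: U+5461 U+0034 U+005C U+4732 U+0143

Derivation:
Byte[0]=E5: 3-byte lead, need 2 cont bytes. acc=0x5
Byte[1]=91: continuation. acc=(acc<<6)|0x11=0x151
Byte[2]=A1: continuation. acc=(acc<<6)|0x21=0x5461
Completed: cp=U+5461 (starts at byte 0)
Byte[3]=34: 1-byte ASCII. cp=U+0034
Byte[4]=5C: 1-byte ASCII. cp=U+005C
Byte[5]=E4: 3-byte lead, need 2 cont bytes. acc=0x4
Byte[6]=9C: continuation. acc=(acc<<6)|0x1C=0x11C
Byte[7]=B2: continuation. acc=(acc<<6)|0x32=0x4732
Completed: cp=U+4732 (starts at byte 5)
Byte[8]=C5: 2-byte lead, need 1 cont bytes. acc=0x5
Byte[9]=83: continuation. acc=(acc<<6)|0x03=0x143
Completed: cp=U+0143 (starts at byte 8)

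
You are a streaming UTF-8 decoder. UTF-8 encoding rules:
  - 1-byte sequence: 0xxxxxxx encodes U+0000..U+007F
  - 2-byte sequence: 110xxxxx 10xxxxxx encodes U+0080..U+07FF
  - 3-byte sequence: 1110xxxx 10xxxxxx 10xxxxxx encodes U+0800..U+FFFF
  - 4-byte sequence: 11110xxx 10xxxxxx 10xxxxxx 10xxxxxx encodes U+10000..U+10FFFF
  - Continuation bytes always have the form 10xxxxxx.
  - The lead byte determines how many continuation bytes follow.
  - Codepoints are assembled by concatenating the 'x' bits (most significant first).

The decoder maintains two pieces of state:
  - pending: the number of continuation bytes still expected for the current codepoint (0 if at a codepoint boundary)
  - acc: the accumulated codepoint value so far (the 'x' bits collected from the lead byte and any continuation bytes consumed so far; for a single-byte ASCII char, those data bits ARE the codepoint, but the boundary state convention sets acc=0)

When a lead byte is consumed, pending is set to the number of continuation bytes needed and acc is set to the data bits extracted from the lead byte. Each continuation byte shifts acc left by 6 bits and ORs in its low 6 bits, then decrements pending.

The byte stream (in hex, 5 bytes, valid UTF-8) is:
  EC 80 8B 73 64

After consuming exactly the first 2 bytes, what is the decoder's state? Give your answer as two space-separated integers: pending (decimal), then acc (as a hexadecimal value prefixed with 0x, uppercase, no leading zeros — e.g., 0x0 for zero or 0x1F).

Answer: 1 0x300

Derivation:
Byte[0]=EC: 3-byte lead. pending=2, acc=0xC
Byte[1]=80: continuation. acc=(acc<<6)|0x00=0x300, pending=1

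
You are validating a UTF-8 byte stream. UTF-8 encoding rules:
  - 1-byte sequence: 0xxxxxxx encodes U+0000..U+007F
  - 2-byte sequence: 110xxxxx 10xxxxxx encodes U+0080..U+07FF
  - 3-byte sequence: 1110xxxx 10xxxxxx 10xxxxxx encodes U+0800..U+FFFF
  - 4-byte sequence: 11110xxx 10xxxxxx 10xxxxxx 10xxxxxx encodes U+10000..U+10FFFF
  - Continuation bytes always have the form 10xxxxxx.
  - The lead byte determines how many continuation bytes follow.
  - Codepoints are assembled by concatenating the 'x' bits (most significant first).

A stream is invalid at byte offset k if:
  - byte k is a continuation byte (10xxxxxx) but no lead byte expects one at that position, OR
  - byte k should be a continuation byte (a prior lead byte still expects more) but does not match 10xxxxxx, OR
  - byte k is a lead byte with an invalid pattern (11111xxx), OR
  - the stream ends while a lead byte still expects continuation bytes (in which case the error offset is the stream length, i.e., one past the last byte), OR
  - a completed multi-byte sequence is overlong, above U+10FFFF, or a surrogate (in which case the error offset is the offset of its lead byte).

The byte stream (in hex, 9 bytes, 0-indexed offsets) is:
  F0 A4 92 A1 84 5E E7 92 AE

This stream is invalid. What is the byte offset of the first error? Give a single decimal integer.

Answer: 4

Derivation:
Byte[0]=F0: 4-byte lead, need 3 cont bytes. acc=0x0
Byte[1]=A4: continuation. acc=(acc<<6)|0x24=0x24
Byte[2]=92: continuation. acc=(acc<<6)|0x12=0x912
Byte[3]=A1: continuation. acc=(acc<<6)|0x21=0x244A1
Completed: cp=U+244A1 (starts at byte 0)
Byte[4]=84: INVALID lead byte (not 0xxx/110x/1110/11110)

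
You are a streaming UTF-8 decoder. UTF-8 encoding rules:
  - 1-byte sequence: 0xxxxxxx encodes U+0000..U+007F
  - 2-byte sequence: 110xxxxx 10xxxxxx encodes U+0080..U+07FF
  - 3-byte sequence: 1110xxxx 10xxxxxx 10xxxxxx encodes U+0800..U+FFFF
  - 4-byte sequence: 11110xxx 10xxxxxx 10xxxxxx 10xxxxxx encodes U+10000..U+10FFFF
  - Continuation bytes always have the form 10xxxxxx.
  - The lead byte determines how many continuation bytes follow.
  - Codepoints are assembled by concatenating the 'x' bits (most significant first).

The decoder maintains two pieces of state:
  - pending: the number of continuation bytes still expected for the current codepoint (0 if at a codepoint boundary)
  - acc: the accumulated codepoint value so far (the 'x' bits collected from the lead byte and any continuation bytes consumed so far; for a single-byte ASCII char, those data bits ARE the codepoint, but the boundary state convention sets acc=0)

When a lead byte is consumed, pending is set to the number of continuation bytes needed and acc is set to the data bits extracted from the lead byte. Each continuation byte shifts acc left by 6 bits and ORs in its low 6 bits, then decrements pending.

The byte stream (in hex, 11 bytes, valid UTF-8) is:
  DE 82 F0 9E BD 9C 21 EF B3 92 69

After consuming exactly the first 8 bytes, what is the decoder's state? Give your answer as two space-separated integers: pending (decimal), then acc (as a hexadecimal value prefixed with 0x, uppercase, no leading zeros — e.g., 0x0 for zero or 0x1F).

Byte[0]=DE: 2-byte lead. pending=1, acc=0x1E
Byte[1]=82: continuation. acc=(acc<<6)|0x02=0x782, pending=0
Byte[2]=F0: 4-byte lead. pending=3, acc=0x0
Byte[3]=9E: continuation. acc=(acc<<6)|0x1E=0x1E, pending=2
Byte[4]=BD: continuation. acc=(acc<<6)|0x3D=0x7BD, pending=1
Byte[5]=9C: continuation. acc=(acc<<6)|0x1C=0x1EF5C, pending=0
Byte[6]=21: 1-byte. pending=0, acc=0x0
Byte[7]=EF: 3-byte lead. pending=2, acc=0xF

Answer: 2 0xF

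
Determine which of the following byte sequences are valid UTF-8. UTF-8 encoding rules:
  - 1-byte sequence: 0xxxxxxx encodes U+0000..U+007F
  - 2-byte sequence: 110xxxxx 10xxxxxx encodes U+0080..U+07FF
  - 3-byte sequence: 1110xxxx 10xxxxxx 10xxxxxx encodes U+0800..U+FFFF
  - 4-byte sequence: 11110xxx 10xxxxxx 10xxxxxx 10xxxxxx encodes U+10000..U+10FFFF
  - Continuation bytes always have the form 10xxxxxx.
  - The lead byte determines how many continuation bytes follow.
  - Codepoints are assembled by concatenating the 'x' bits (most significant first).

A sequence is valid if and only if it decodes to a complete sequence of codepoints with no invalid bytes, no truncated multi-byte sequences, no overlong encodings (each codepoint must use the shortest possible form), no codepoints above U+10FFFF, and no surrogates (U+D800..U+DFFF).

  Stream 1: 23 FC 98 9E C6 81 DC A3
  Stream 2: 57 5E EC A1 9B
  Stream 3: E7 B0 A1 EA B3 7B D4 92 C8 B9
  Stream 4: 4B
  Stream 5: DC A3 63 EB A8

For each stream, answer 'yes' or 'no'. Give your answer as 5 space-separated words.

Stream 1: error at byte offset 1. INVALID
Stream 2: decodes cleanly. VALID
Stream 3: error at byte offset 5. INVALID
Stream 4: decodes cleanly. VALID
Stream 5: error at byte offset 5. INVALID

Answer: no yes no yes no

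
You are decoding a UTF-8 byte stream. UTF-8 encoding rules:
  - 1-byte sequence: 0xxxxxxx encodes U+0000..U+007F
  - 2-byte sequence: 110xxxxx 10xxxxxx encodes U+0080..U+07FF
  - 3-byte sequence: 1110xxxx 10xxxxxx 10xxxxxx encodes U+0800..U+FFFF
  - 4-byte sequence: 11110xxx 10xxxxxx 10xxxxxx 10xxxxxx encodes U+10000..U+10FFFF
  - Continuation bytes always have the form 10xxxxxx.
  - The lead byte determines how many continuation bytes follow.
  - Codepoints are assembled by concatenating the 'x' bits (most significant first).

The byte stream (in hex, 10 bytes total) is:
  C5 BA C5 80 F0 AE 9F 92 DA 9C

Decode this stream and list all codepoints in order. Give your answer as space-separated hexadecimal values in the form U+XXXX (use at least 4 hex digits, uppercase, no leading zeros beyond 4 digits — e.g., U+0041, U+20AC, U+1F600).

Byte[0]=C5: 2-byte lead, need 1 cont bytes. acc=0x5
Byte[1]=BA: continuation. acc=(acc<<6)|0x3A=0x17A
Completed: cp=U+017A (starts at byte 0)
Byte[2]=C5: 2-byte lead, need 1 cont bytes. acc=0x5
Byte[3]=80: continuation. acc=(acc<<6)|0x00=0x140
Completed: cp=U+0140 (starts at byte 2)
Byte[4]=F0: 4-byte lead, need 3 cont bytes. acc=0x0
Byte[5]=AE: continuation. acc=(acc<<6)|0x2E=0x2E
Byte[6]=9F: continuation. acc=(acc<<6)|0x1F=0xB9F
Byte[7]=92: continuation. acc=(acc<<6)|0x12=0x2E7D2
Completed: cp=U+2E7D2 (starts at byte 4)
Byte[8]=DA: 2-byte lead, need 1 cont bytes. acc=0x1A
Byte[9]=9C: continuation. acc=(acc<<6)|0x1C=0x69C
Completed: cp=U+069C (starts at byte 8)

Answer: U+017A U+0140 U+2E7D2 U+069C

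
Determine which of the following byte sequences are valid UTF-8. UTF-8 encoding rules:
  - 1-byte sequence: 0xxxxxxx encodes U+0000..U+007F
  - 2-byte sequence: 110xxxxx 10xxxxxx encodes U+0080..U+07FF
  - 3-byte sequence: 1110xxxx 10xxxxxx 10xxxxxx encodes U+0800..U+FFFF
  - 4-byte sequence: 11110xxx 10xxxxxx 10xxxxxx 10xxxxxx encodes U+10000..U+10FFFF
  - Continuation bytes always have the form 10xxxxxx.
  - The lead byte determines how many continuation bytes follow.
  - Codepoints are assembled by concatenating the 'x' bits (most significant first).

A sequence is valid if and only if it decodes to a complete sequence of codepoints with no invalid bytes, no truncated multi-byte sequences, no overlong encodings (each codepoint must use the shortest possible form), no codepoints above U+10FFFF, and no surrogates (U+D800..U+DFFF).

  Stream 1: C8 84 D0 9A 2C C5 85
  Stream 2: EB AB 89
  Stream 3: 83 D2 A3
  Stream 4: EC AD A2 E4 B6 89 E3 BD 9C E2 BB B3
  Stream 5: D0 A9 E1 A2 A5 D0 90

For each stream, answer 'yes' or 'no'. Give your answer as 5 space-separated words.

Stream 1: decodes cleanly. VALID
Stream 2: decodes cleanly. VALID
Stream 3: error at byte offset 0. INVALID
Stream 4: decodes cleanly. VALID
Stream 5: decodes cleanly. VALID

Answer: yes yes no yes yes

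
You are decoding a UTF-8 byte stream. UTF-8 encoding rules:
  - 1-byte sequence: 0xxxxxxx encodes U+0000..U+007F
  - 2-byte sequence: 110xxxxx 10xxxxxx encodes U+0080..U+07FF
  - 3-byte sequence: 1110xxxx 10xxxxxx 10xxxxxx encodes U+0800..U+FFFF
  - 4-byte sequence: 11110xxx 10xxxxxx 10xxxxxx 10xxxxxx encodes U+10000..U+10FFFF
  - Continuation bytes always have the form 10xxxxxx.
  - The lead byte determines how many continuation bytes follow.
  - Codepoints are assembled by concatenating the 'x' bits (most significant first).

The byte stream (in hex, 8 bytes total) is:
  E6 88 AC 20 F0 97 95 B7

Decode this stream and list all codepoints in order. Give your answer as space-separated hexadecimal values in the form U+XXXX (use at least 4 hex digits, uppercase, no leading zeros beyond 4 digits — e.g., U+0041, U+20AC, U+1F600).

Byte[0]=E6: 3-byte lead, need 2 cont bytes. acc=0x6
Byte[1]=88: continuation. acc=(acc<<6)|0x08=0x188
Byte[2]=AC: continuation. acc=(acc<<6)|0x2C=0x622C
Completed: cp=U+622C (starts at byte 0)
Byte[3]=20: 1-byte ASCII. cp=U+0020
Byte[4]=F0: 4-byte lead, need 3 cont bytes. acc=0x0
Byte[5]=97: continuation. acc=(acc<<6)|0x17=0x17
Byte[6]=95: continuation. acc=(acc<<6)|0x15=0x5D5
Byte[7]=B7: continuation. acc=(acc<<6)|0x37=0x17577
Completed: cp=U+17577 (starts at byte 4)

Answer: U+622C U+0020 U+17577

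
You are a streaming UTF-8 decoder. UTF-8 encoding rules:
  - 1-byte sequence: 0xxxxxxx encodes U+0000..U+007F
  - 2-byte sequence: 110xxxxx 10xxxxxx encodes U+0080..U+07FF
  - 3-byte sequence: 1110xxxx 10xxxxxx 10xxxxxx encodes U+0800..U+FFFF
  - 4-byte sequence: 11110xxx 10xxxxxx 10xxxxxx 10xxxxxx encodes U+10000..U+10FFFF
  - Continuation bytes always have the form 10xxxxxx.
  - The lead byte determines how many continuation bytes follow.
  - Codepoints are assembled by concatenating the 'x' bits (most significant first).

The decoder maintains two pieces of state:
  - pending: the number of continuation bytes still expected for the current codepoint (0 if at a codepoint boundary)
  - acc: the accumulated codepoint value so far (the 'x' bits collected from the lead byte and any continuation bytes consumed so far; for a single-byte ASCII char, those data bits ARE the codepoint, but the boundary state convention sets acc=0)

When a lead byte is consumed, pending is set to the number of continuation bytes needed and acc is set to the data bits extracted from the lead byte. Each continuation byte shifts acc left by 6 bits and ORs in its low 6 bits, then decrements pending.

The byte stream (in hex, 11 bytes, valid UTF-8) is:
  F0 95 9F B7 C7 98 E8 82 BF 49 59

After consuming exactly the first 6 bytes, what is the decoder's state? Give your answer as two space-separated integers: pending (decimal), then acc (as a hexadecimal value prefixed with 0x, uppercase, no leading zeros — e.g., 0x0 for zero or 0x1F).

Byte[0]=F0: 4-byte lead. pending=3, acc=0x0
Byte[1]=95: continuation. acc=(acc<<6)|0x15=0x15, pending=2
Byte[2]=9F: continuation. acc=(acc<<6)|0x1F=0x55F, pending=1
Byte[3]=B7: continuation. acc=(acc<<6)|0x37=0x157F7, pending=0
Byte[4]=C7: 2-byte lead. pending=1, acc=0x7
Byte[5]=98: continuation. acc=(acc<<6)|0x18=0x1D8, pending=0

Answer: 0 0x1D8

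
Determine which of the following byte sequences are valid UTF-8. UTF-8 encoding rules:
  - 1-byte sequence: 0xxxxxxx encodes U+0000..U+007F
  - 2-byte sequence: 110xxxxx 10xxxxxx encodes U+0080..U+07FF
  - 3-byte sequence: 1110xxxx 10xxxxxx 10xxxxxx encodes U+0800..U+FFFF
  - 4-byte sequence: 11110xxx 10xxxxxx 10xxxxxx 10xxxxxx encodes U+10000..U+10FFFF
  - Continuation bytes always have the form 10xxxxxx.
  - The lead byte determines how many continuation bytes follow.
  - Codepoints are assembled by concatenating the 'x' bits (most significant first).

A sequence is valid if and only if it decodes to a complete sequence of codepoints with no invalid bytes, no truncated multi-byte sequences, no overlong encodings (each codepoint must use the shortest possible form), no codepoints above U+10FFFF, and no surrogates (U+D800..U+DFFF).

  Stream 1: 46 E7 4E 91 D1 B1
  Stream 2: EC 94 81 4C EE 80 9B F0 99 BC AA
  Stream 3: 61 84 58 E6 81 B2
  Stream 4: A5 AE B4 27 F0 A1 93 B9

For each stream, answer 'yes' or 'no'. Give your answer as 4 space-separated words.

Stream 1: error at byte offset 2. INVALID
Stream 2: decodes cleanly. VALID
Stream 3: error at byte offset 1. INVALID
Stream 4: error at byte offset 0. INVALID

Answer: no yes no no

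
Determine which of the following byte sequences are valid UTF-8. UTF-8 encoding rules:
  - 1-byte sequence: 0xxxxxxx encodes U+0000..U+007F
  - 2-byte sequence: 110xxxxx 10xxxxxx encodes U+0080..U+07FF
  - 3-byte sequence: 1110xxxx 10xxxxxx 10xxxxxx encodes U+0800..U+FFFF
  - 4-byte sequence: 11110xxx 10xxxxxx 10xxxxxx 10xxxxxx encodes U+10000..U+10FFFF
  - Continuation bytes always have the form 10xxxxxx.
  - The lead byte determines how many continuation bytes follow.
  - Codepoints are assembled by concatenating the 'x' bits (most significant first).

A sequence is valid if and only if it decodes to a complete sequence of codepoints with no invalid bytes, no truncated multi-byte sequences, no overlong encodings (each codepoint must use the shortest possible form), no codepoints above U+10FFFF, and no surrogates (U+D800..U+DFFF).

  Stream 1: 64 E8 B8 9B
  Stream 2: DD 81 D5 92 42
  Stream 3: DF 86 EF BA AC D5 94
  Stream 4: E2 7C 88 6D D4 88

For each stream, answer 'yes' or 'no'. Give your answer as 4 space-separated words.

Stream 1: decodes cleanly. VALID
Stream 2: decodes cleanly. VALID
Stream 3: decodes cleanly. VALID
Stream 4: error at byte offset 1. INVALID

Answer: yes yes yes no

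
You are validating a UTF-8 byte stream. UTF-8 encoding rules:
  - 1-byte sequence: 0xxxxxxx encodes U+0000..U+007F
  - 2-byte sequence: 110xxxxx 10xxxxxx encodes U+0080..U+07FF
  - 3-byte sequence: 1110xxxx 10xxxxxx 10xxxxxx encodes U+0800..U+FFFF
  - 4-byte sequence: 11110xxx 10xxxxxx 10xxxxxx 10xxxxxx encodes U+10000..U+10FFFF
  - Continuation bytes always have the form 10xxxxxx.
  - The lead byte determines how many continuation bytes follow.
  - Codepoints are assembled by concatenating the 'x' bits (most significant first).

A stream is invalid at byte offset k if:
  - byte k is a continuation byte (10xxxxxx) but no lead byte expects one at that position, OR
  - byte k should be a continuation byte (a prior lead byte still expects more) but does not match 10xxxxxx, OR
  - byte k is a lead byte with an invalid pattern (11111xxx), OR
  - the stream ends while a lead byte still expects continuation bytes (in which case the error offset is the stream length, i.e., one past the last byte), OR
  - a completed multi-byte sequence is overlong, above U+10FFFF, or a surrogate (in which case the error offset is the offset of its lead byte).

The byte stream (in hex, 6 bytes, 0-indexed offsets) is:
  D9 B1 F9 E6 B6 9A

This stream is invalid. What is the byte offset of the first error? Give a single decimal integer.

Answer: 2

Derivation:
Byte[0]=D9: 2-byte lead, need 1 cont bytes. acc=0x19
Byte[1]=B1: continuation. acc=(acc<<6)|0x31=0x671
Completed: cp=U+0671 (starts at byte 0)
Byte[2]=F9: INVALID lead byte (not 0xxx/110x/1110/11110)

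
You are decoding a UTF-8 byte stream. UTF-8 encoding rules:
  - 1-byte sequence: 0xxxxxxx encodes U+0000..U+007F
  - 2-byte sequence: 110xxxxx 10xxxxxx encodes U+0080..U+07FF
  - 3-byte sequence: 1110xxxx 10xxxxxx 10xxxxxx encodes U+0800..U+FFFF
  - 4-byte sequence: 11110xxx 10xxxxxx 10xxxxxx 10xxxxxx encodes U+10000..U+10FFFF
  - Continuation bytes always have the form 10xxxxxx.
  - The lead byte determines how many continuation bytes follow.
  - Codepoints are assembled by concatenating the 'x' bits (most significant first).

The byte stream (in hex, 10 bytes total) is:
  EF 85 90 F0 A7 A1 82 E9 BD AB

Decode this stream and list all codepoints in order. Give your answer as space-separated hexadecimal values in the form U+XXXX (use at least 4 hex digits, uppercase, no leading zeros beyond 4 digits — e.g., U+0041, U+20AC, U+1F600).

Answer: U+F150 U+27842 U+9F6B

Derivation:
Byte[0]=EF: 3-byte lead, need 2 cont bytes. acc=0xF
Byte[1]=85: continuation. acc=(acc<<6)|0x05=0x3C5
Byte[2]=90: continuation. acc=(acc<<6)|0x10=0xF150
Completed: cp=U+F150 (starts at byte 0)
Byte[3]=F0: 4-byte lead, need 3 cont bytes. acc=0x0
Byte[4]=A7: continuation. acc=(acc<<6)|0x27=0x27
Byte[5]=A1: continuation. acc=(acc<<6)|0x21=0x9E1
Byte[6]=82: continuation. acc=(acc<<6)|0x02=0x27842
Completed: cp=U+27842 (starts at byte 3)
Byte[7]=E9: 3-byte lead, need 2 cont bytes. acc=0x9
Byte[8]=BD: continuation. acc=(acc<<6)|0x3D=0x27D
Byte[9]=AB: continuation. acc=(acc<<6)|0x2B=0x9F6B
Completed: cp=U+9F6B (starts at byte 7)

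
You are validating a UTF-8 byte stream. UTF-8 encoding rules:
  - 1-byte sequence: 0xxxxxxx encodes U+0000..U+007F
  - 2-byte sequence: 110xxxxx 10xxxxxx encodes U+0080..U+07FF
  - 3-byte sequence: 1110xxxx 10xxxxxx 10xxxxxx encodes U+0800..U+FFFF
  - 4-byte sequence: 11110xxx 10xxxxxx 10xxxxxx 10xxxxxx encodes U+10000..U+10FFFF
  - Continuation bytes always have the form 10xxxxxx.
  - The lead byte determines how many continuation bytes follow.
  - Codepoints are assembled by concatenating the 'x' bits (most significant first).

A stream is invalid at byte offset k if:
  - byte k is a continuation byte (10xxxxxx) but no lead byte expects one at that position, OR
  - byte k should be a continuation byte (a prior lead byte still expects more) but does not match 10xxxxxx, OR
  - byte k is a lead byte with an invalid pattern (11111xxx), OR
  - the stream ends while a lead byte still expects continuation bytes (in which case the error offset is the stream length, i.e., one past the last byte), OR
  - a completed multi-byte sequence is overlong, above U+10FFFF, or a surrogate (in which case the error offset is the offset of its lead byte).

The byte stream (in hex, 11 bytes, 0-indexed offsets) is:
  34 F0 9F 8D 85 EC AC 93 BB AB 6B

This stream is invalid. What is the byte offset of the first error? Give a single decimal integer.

Byte[0]=34: 1-byte ASCII. cp=U+0034
Byte[1]=F0: 4-byte lead, need 3 cont bytes. acc=0x0
Byte[2]=9F: continuation. acc=(acc<<6)|0x1F=0x1F
Byte[3]=8D: continuation. acc=(acc<<6)|0x0D=0x7CD
Byte[4]=85: continuation. acc=(acc<<6)|0x05=0x1F345
Completed: cp=U+1F345 (starts at byte 1)
Byte[5]=EC: 3-byte lead, need 2 cont bytes. acc=0xC
Byte[6]=AC: continuation. acc=(acc<<6)|0x2C=0x32C
Byte[7]=93: continuation. acc=(acc<<6)|0x13=0xCB13
Completed: cp=U+CB13 (starts at byte 5)
Byte[8]=BB: INVALID lead byte (not 0xxx/110x/1110/11110)

Answer: 8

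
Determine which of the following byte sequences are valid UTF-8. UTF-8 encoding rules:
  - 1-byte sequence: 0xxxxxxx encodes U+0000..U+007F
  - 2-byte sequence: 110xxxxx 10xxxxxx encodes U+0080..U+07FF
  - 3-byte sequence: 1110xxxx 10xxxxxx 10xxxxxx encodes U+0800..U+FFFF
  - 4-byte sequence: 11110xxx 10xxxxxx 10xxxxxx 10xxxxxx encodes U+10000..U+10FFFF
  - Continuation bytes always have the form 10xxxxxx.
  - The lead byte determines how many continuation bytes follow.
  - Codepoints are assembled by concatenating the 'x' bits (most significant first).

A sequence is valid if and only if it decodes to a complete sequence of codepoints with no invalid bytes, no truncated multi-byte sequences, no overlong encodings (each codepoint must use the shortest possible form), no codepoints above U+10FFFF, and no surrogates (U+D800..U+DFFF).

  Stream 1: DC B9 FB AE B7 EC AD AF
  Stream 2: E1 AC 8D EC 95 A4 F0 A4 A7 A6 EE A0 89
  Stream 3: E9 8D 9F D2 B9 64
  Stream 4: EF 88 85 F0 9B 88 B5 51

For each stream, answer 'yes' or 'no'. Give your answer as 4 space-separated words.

Answer: no yes yes yes

Derivation:
Stream 1: error at byte offset 2. INVALID
Stream 2: decodes cleanly. VALID
Stream 3: decodes cleanly. VALID
Stream 4: decodes cleanly. VALID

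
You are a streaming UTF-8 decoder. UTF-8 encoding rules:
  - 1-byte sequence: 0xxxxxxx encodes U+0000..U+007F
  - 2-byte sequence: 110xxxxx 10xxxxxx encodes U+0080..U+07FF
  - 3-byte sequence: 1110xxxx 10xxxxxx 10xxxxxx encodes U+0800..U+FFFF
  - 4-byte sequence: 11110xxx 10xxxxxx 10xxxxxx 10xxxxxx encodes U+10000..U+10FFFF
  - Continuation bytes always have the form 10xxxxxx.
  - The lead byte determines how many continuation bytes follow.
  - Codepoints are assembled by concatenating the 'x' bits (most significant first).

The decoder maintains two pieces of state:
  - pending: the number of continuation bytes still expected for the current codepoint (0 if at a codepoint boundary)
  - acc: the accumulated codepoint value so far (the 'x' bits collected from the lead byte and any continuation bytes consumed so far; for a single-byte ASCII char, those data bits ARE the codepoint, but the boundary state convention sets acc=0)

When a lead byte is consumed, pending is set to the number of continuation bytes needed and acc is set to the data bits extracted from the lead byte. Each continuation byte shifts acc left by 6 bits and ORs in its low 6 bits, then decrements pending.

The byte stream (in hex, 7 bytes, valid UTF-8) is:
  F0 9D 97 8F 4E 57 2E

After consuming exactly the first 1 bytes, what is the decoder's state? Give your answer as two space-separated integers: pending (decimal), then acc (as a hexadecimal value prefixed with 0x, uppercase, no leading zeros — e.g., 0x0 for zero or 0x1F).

Answer: 3 0x0

Derivation:
Byte[0]=F0: 4-byte lead. pending=3, acc=0x0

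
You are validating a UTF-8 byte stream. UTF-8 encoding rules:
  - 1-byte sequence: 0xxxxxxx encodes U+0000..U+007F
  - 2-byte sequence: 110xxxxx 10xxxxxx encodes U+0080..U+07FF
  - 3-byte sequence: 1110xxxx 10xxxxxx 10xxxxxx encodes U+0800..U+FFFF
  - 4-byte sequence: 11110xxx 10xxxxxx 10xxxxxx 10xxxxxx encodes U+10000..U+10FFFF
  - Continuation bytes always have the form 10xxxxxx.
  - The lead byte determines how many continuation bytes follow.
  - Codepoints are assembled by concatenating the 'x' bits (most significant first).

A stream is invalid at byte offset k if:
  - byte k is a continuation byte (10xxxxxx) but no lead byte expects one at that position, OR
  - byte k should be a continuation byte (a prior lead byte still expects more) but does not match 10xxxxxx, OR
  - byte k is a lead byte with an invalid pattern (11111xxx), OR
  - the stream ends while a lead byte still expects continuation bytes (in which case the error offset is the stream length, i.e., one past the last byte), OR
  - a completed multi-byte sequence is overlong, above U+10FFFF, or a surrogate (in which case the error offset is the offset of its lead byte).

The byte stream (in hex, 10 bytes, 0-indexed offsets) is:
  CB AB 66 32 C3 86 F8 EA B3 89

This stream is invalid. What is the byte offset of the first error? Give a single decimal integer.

Answer: 6

Derivation:
Byte[0]=CB: 2-byte lead, need 1 cont bytes. acc=0xB
Byte[1]=AB: continuation. acc=(acc<<6)|0x2B=0x2EB
Completed: cp=U+02EB (starts at byte 0)
Byte[2]=66: 1-byte ASCII. cp=U+0066
Byte[3]=32: 1-byte ASCII. cp=U+0032
Byte[4]=C3: 2-byte lead, need 1 cont bytes. acc=0x3
Byte[5]=86: continuation. acc=(acc<<6)|0x06=0xC6
Completed: cp=U+00C6 (starts at byte 4)
Byte[6]=F8: INVALID lead byte (not 0xxx/110x/1110/11110)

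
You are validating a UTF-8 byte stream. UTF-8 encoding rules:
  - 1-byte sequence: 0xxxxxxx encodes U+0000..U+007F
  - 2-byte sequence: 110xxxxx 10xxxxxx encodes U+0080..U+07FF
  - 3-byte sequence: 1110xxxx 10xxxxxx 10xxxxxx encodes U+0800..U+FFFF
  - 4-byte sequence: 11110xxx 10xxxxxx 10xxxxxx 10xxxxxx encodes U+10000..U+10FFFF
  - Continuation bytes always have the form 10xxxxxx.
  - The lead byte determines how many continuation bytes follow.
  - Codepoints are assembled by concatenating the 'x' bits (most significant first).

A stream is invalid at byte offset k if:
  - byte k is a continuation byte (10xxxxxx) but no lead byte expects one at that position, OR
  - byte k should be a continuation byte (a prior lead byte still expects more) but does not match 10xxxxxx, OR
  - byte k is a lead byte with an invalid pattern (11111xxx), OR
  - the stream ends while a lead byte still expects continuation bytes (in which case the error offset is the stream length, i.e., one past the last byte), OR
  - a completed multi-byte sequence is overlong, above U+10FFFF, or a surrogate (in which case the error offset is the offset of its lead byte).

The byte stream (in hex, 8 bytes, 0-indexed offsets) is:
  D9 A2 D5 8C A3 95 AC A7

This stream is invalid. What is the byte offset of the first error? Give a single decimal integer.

Answer: 4

Derivation:
Byte[0]=D9: 2-byte lead, need 1 cont bytes. acc=0x19
Byte[1]=A2: continuation. acc=(acc<<6)|0x22=0x662
Completed: cp=U+0662 (starts at byte 0)
Byte[2]=D5: 2-byte lead, need 1 cont bytes. acc=0x15
Byte[3]=8C: continuation. acc=(acc<<6)|0x0C=0x54C
Completed: cp=U+054C (starts at byte 2)
Byte[4]=A3: INVALID lead byte (not 0xxx/110x/1110/11110)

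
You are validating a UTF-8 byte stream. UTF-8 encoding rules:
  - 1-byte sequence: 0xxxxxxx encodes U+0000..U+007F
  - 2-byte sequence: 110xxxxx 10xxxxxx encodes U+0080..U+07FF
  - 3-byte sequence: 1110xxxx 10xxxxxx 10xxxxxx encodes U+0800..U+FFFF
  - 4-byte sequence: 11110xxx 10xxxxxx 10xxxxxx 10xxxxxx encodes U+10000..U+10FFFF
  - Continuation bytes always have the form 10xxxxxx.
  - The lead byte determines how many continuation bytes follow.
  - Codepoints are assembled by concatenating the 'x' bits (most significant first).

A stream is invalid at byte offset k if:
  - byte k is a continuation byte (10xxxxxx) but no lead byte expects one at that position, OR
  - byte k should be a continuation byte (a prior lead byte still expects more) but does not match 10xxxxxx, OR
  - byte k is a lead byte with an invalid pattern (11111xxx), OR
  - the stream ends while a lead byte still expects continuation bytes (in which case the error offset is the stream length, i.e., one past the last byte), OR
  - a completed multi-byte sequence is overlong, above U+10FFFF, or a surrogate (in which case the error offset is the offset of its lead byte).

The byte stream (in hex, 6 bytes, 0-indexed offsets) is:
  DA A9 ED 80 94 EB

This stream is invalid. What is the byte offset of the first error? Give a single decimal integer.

Byte[0]=DA: 2-byte lead, need 1 cont bytes. acc=0x1A
Byte[1]=A9: continuation. acc=(acc<<6)|0x29=0x6A9
Completed: cp=U+06A9 (starts at byte 0)
Byte[2]=ED: 3-byte lead, need 2 cont bytes. acc=0xD
Byte[3]=80: continuation. acc=(acc<<6)|0x00=0x340
Byte[4]=94: continuation. acc=(acc<<6)|0x14=0xD014
Completed: cp=U+D014 (starts at byte 2)
Byte[5]=EB: 3-byte lead, need 2 cont bytes. acc=0xB
Byte[6]: stream ended, expected continuation. INVALID

Answer: 6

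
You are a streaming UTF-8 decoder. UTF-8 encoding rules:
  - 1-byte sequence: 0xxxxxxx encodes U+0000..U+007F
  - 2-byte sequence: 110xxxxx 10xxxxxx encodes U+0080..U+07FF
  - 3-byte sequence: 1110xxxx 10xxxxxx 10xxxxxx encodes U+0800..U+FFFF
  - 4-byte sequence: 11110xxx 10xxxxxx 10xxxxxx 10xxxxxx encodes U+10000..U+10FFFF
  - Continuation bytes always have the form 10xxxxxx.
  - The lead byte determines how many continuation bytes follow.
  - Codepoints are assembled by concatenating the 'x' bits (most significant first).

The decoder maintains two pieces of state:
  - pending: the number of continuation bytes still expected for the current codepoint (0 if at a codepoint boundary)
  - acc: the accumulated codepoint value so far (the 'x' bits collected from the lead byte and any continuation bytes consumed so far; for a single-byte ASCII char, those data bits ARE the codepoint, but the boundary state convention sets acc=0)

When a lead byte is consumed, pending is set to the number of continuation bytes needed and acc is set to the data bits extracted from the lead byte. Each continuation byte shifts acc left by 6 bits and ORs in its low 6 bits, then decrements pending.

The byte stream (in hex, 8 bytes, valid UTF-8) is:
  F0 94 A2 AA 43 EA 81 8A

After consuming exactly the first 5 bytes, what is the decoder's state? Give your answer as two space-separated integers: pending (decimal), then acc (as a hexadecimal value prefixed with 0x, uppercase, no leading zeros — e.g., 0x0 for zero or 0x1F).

Answer: 0 0x0

Derivation:
Byte[0]=F0: 4-byte lead. pending=3, acc=0x0
Byte[1]=94: continuation. acc=(acc<<6)|0x14=0x14, pending=2
Byte[2]=A2: continuation. acc=(acc<<6)|0x22=0x522, pending=1
Byte[3]=AA: continuation. acc=(acc<<6)|0x2A=0x148AA, pending=0
Byte[4]=43: 1-byte. pending=0, acc=0x0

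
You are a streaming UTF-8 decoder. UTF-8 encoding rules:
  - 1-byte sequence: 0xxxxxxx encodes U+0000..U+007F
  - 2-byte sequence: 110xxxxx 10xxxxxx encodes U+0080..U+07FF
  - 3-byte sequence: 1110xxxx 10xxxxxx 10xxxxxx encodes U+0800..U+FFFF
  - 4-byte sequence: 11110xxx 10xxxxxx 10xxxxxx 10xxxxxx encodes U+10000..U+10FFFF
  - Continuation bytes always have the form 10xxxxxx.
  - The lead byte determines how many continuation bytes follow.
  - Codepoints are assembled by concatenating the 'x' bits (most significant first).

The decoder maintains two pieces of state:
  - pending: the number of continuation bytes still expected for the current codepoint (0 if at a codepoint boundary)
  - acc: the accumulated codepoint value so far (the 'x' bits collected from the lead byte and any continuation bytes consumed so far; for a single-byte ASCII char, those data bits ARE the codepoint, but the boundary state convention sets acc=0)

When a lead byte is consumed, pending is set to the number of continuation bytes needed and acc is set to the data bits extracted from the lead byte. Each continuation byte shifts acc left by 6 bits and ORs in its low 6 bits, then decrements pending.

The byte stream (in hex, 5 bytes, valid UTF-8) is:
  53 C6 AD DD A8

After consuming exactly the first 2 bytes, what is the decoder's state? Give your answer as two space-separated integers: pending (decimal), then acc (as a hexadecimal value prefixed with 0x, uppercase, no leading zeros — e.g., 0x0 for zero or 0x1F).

Byte[0]=53: 1-byte. pending=0, acc=0x0
Byte[1]=C6: 2-byte lead. pending=1, acc=0x6

Answer: 1 0x6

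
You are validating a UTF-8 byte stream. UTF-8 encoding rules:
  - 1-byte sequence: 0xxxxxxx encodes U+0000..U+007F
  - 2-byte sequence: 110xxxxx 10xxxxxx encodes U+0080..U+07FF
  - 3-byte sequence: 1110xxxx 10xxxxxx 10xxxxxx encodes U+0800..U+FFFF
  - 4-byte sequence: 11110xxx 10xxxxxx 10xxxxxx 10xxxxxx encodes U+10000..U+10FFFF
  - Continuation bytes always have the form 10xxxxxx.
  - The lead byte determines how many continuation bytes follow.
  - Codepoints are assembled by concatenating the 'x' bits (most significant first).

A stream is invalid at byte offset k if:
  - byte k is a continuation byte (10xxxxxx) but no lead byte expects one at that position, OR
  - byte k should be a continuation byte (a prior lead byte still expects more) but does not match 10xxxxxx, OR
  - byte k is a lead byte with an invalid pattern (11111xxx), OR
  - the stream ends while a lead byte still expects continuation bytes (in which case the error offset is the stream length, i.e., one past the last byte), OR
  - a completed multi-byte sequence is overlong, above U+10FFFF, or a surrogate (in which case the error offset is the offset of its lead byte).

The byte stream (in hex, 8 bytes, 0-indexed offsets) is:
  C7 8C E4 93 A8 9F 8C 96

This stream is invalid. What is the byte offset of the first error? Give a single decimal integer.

Answer: 5

Derivation:
Byte[0]=C7: 2-byte lead, need 1 cont bytes. acc=0x7
Byte[1]=8C: continuation. acc=(acc<<6)|0x0C=0x1CC
Completed: cp=U+01CC (starts at byte 0)
Byte[2]=E4: 3-byte lead, need 2 cont bytes. acc=0x4
Byte[3]=93: continuation. acc=(acc<<6)|0x13=0x113
Byte[4]=A8: continuation. acc=(acc<<6)|0x28=0x44E8
Completed: cp=U+44E8 (starts at byte 2)
Byte[5]=9F: INVALID lead byte (not 0xxx/110x/1110/11110)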